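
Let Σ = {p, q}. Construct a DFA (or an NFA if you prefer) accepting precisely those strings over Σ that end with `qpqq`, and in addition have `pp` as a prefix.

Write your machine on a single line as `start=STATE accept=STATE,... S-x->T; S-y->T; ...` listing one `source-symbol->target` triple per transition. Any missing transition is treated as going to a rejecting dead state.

start=s0; accept=s11; s0-p->s1; s0-q->s2; s1-p->s3; s1-q->s2; s2-p->s4; s2-q->s2; s3-p->s3; s3-q->s5; s4-p->s6; s4-q->s7; s5-p->s8; s5-q->s5; s6-p->s6; s6-q->s2; s7-p->s4; s7-q->s9; s8-p->s3; s8-q->s10; s9-p->s4; s9-q->s2; s10-p->s8; s10-q->s11; s11-p->s8; s11-q->s5

Build one automaton per condition and run them in lockstep. The first has 5 states tracking how much of the suffix `qpqq` has currently been matched; the second has 4 states tracking whether the input so far still matches the prefix `pp`. A product state is a pair (one from each), accepting exactly when both do.
          p    q  
>  s0     s1   s2 
   s1     s3   s2 
   s2     s4   s2 
   s3     s3   s5 
   s4     s6   s7 
   s5     s8   s5 
   s6     s6   s2 
   s7     s4   s9 
   s8     s3  s10 
   s9     s4   s2 
   s10    s8  s11 
 * s11    s8   s5 
(> = start, * = accepting)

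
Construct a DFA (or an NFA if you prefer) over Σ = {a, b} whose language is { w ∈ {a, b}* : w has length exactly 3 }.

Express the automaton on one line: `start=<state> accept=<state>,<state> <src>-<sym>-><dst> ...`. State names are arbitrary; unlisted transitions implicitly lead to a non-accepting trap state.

start=q0 accept=q3 q0-a->q1 q0-b->q1 q1-a->q2 q1-b->q2 q2-a->q3 q2-b->q3 q3-a->q4 q3-b->q4 q4-a->q4 q4-b->q4

We only need to distinguish lengths 0, 1, …, 3, and '>3'. Chain q0 → q1 → q2 → q3 → q4 on every symbol, with q4 looping. Accepting states: {q3}.
        a   b  
>  q0   q1  q1 
   q1   q2  q2 
   q2   q3  q3 
 * q3   q4  q4 
   q4   q4  q4 
(> = start, * = accepting)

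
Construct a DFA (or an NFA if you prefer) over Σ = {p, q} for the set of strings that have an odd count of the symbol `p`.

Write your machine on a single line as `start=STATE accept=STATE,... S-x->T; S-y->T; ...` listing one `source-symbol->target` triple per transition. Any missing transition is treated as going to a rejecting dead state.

start=A; accept=B; A-p->B; A-q->A; B-p->A; B-q->B

Keep the running count of `p`s modulo 2: each `p` advances along the cycle A → B → A while other symbols loop. Accept at B.
       p  q 
>  A   B  A 
 * B   A  B 
(> = start, * = accepting)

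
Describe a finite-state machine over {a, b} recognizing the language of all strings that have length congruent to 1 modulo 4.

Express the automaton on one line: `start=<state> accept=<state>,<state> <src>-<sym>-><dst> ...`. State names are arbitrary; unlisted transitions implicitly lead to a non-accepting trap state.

Count input length modulo 4: every symbol advances one step around the cycle S0 → S1 → S2 → S3 → S0. Accept at S1.
With 4 states:
        a   b  
>  S0   S1  S1 
 * S1   S2  S2 
   S2   S3  S3 
   S3   S0  S0 
(> = start, * = accepting)

start=S0 accept=S1 S0-a->S1 S0-b->S1 S1-a->S2 S1-b->S2 S2-a->S3 S2-b->S3 S3-a->S0 S3-b->S0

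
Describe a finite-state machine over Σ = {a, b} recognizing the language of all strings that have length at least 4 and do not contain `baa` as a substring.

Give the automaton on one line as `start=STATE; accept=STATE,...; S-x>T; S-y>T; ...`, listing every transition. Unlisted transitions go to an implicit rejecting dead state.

start=q0; accept=q10,q11,q12; q0-a>q1; q0-b>q2; q1-a>q3; q1-b>q4; q2-a>q5; q2-b>q4; q3-a>q6; q3-b>q7; q4-a>q8; q4-b>q7; q5-a>q9; q5-b>q7; q6-a>q10; q6-b>q11; q7-a>q12; q7-b>q11; q8-a>q9; q8-b>q11; q9-a>q9; q9-b>q9; q10-a>q10; q10-b>q11; q11-a>q12; q11-b>q11; q12-a>q9; q12-b>q11

Build one automaton per condition and run them in lockstep. One (6 states) tracks the input length, saturating at 5; the other (4 states) tracks partial matches of the forbidden pattern `baa`. Each combined state is a pair, one component from each; accept when both components accept. Minimizing collapses redundant product states.
13 states suffice.
          a    b  
>  q0     q1   q2 
   q1     q3   q4 
   q2     q5   q4 
   q3     q6   q7 
   q4     q8   q7 
   q5     q9   q7 
   q6    q10  q11 
   q7    q12  q11 
   q8     q9  q11 
   q9     q9   q9 
 * q10   q10  q11 
 * q11   q12  q11 
 * q12    q9  q11 
(> = start, * = accepting)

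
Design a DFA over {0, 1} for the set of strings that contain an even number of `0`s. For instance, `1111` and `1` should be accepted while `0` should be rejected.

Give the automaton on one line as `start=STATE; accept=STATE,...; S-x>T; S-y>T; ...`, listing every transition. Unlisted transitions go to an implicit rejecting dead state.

The only thing that matters is how many `0`s have appeared, reduced mod 2. Use one state per residue: s0 for 0, …, s1 for 1. Reading `0` moves to the next residue; anything else stays put. s0 is accepting.
        0   1  
>* s0   s1  s0 
   s1   s0  s1 
(> = start, * = accepting)

start=s0; accept=s0; s0-0>s1; s0-1>s0; s1-0>s0; s1-1>s1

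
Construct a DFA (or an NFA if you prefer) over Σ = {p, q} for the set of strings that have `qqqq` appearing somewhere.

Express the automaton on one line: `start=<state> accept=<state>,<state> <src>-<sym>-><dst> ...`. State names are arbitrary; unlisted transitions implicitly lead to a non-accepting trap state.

States A..D record the length of the longest prefix of `qqqq` that matches the current input suffix. Reaching E means `qqqq` has been seen, and we stay there forever. Accept from E.
5 states suffice.
       p  q 
>  A   A  B 
   B   A  C 
   C   A  D 
   D   A  E 
 * E   E  E 
(> = start, * = accepting)

start=A accept=E A-p->A A-q->B B-p->A B-q->C C-p->A C-q->D D-p->A D-q->E E-p->E E-q->E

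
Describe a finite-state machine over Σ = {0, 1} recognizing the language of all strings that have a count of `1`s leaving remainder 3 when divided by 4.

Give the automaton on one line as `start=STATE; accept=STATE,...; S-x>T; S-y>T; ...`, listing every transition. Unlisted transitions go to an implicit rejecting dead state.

The only thing that matters is how many `1`s have appeared, reduced mod 4. Use one state per residue: A for 0, …, D for 3. Reading `1` moves to the next residue; anything else stays put. D is accepting.
A 4-state machine:
       0  1 
>  A   A  B 
   B   B  C 
   C   C  D 
 * D   D  A 
(> = start, * = accepting)

start=A; accept=D; A-0>A; A-1>B; B-0>B; B-1>C; C-0>C; C-1>D; D-0>D; D-1>A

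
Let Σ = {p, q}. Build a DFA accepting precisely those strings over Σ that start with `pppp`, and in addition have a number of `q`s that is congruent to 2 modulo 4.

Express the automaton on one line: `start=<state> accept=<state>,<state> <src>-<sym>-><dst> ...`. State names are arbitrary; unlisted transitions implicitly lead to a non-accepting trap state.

Build one automaton per condition and run them in lockstep. The first has 6 states tracking whether the input so far still matches the prefix `pppp`; the second has 4 states tracking the count of `q`s modulo 4. A product state is a pair (one from each), accepting exactly when both do.
          p    q  
>  S0     S1   S2 
   S1     S3   S2 
   S2     S2   S4 
   S3     S5   S2 
   S4     S4   S6 
   S5     S7   S2 
   S6     S6   S8 
   S7     S7   S9 
   S8     S8   S2 
   S9     S9  S10 
 * S10   S10  S11 
   S11   S11   S7 
(> = start, * = accepting)

start=S0 accept=S10 S0-p->S1 S0-q->S2 S1-p->S3 S1-q->S2 S2-p->S2 S2-q->S4 S3-p->S5 S3-q->S2 S4-p->S4 S4-q->S6 S5-p->S7 S5-q->S2 S6-p->S6 S6-q->S8 S7-p->S7 S7-q->S9 S8-p->S8 S8-q->S2 S9-p->S9 S9-q->S10 S10-p->S10 S10-q->S11 S11-p->S11 S11-q->S7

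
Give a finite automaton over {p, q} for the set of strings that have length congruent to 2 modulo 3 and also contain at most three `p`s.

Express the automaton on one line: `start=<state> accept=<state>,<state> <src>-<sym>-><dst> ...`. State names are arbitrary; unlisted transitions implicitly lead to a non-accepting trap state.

start=A accept=D,E,F,M A-p->B A-q->C B-p->D B-q->E C-p->E C-q->F D-p->G D-q->H E-p->H E-q->I F-p->I F-q->A G-p->J G-q->K H-p->K H-q->L I-p->L I-q->B J-p->J J-q->J K-p->J K-q->M L-p->M L-q->D M-p->J M-q->G

Handle the two conditions separately and then intersect. The first has 3 states tracking the input length modulo 3; the second has 5 states tracking the count of `p`s, saturating at 4. A product state is a pair (one from each), accepting exactly when both do. Equivalent product states are then merged.
A 13-state machine:
       p  q 
>  A   B  C 
   B   D  E 
   C   E  F 
 * D   G  H 
 * E   H  I 
 * F   I  A 
   G   J  K 
   H   K  L 
   I   L  B 
   J   J  J 
   K   J  M 
   L   M  D 
 * M   J  G 
(> = start, * = accepting)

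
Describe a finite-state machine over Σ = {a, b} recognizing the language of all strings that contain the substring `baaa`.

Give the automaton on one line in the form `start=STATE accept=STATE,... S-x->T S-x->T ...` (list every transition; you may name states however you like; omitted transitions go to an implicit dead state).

start=q0 accept=q4 q0-a->q0 q0-b->q1 q1-a->q2 q1-b->q1 q2-a->q3 q2-b->q1 q3-a->q4 q3-b->q1 q4-a->q4 q4-b->q4

Track how much of `baaa` has been matched so far: state q0 is no progress, q4 is the absorbing accept state reached once `baaa` has occurred. Intermediate states record partial matches; on a mismatch, fall back to the longest reusable overlap.
With 5 states:
        a   b  
>  q0   q0  q1 
   q1   q2  q1 
   q2   q3  q1 
   q3   q4  q1 
 * q4   q4  q4 
(> = start, * = accepting)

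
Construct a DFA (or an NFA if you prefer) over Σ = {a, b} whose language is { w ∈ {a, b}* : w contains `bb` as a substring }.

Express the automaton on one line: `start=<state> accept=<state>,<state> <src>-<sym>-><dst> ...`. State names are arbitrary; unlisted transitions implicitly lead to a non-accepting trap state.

start=s0 accept=s2 s0-a->s0 s0-b->s1 s1-a->s0 s1-b->s2 s2-a->s2 s2-b->s2

States s0..s1 record the length of the longest prefix of `bb` that matches the current input suffix. Reaching s2 means `bb` has been seen, and we stay there forever. Accept from s2.
3 states suffice.
        a   b  
>  s0   s0  s1 
   s1   s0  s2 
 * s2   s2  s2 
(> = start, * = accepting)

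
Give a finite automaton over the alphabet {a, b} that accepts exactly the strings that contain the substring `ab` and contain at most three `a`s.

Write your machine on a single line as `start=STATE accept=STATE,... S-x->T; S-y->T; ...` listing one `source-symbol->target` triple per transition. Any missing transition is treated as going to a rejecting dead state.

start=q0; accept=q3,q5,q7; q0-a->q1; q0-b->q0; q1-a->q2; q1-b->q3; q2-a->q4; q2-b->q5; q3-a->q5; q3-b->q3; q4-a->q6; q4-b->q7; q5-a->q7; q5-b->q5; q6-a->q6; q6-b->q8; q7-a->q8; q7-b->q7; q8-a->q8; q8-b->q8

Handle the two conditions separately and then intersect. One (3 states) tracks whether and how much of `ab` has been seen; the other (5 states) tracks the count of `a`s, saturating at 4. Each combined state is a pair, one component from each; accept when both components accept.
        a   b  
>  q0   q1  q0 
   q1   q2  q3 
   q2   q4  q5 
 * q3   q5  q3 
   q4   q6  q7 
 * q5   q7  q5 
   q6   q6  q8 
 * q7   q8  q7 
   q8   q8  q8 
(> = start, * = accepting)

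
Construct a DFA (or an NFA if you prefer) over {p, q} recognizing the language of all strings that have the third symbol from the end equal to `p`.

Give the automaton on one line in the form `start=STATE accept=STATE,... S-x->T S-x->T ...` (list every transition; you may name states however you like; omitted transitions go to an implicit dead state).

start=A accept=H,I,J,K A-p->B A-q->C B-p->D B-q->E C-p->F C-q->G D-p->H D-q->I E-p->J E-q->K F-p->L F-q->M G-p->N G-q->O H-p->H H-q->I I-p->J I-q->K J-p->L J-q->M K-p->N K-q->O L-p->H L-q->I M-p->J M-q->K N-p->L N-q->M O-p->N O-q->O

Because acceptance depends on a position counted from the end, the machine has to buffer the most recent 3 symbols. Make each state the string of the last up-to-3 symbols read; on input `x` shift the window left and append `x`. Accept when the buffered window has length 3 and begins with `p`.
       p  q 
>  A   B  C 
   B   D  E 
   C   F  G 
   D   H  I 
   E   J  K 
   F   L  M 
   G   N  O 
 * H   H  I 
 * I   J  K 
 * J   L  M 
 * K   N  O 
   L   H  I 
   M   J  K 
   N   L  M 
   O   N  O 
(> = start, * = accepting)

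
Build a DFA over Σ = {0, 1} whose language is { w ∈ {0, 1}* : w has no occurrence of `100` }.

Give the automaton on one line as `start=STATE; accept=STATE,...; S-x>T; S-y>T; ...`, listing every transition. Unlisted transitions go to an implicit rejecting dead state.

This is the complement of 'contains `100`'. Use the same substring-matching states — S0 through S3 holding how much of `100` has just been matched — but flip the accepting set: everything except the trap S3 accepts.
        0   1  
>* S0   S0  S1 
 * S1   S2  S1 
 * S2   S3  S1 
   S3   S3  S3 
(> = start, * = accepting)

start=S0; accept=S0,S1,S2; S0-0>S0; S0-1>S1; S1-0>S2; S1-1>S1; S2-0>S3; S2-1>S1; S3-0>S3; S3-1>S3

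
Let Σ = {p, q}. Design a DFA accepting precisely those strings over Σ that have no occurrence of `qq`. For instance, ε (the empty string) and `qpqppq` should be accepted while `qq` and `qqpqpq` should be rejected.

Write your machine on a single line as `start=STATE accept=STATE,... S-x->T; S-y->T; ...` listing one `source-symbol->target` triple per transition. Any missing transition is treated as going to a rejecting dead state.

Track partial matches of the forbidden pattern `qq`. State C is a dead state reached once `qq` has occurred; every other state accepts. A means no part of `qq` is currently matched.
A 3-state machine:
       p  q 
>* A   A  B 
 * B   A  C 
   C   C  C 
(> = start, * = accepting)

start=A; accept=A,B; A-p->A; A-q->B; B-p->A; B-q->C; C-p->C; C-q->C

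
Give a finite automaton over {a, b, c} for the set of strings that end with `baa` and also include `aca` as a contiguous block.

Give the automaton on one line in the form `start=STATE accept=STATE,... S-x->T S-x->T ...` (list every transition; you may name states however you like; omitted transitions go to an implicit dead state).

start=s0 accept=s9 s0-a->s1 s0-b->s2 s0-c->s0 s1-a->s1 s1-b->s2 s1-c->s3 s2-a->s4 s2-b->s2 s2-c->s0 s3-a->s5 s3-b->s2 s3-c->s0 s4-a->s6 s4-b->s2 s4-c->s3 s5-a->s5 s5-b->s7 s5-c->s5 s6-a->s1 s6-b->s2 s6-c->s3 s7-a->s8 s7-b->s7 s7-c->s5 s8-a->s9 s8-b->s7 s8-c->s5 s9-a->s5 s9-b->s7 s9-c->s5

Run two small machines in parallel and take their product. One (4 states) tracks how much of the suffix `baa` has currently been matched; the other (4 states) tracks whether and how much of `aca` has been seen. Each combined state is a pair, one component from each; accept when both components accept.
10 states suffice.
        a   b   c  
>  s0   s1  s2  s0 
   s1   s1  s2  s3 
   s2   s4  s2  s0 
   s3   s5  s2  s0 
   s4   s6  s2  s3 
   s5   s5  s7  s5 
   s6   s1  s2  s3 
   s7   s8  s7  s5 
   s8   s9  s7  s5 
 * s9   s5  s7  s5 
(> = start, * = accepting)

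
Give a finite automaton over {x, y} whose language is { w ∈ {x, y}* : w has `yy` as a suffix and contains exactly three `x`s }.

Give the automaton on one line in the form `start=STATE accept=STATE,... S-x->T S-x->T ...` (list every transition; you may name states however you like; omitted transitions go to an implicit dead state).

Run two small machines in parallel and take their product. One (3 states) tracks how much of the suffix `yy` has currently been matched; the other (5 states) tracks the count of `x`s, saturating at 4. Each combined state is a pair, one component from each; accept when both components accept. Equivalent product states are then merged.
A 7-state machine:
        x   y  
>  S0   S1  S0 
   S1   S2  S1 
   S2   S3  S2 
   S3   S4  S5 
   S4   S4  S4 
   S5   S4  S6 
 * S6   S4  S6 
(> = start, * = accepting)

start=S0 accept=S6 S0-x->S1 S0-y->S0 S1-x->S2 S1-y->S1 S2-x->S3 S2-y->S2 S3-x->S4 S3-y->S5 S4-x->S4 S4-y->S4 S5-x->S4 S5-y->S6 S6-x->S4 S6-y->S6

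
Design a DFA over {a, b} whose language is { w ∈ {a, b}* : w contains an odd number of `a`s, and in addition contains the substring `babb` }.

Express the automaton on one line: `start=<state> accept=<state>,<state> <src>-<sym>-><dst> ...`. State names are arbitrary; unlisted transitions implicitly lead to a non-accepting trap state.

start=S0 accept=S8 S0-a->S1 S0-b->S2 S1-a->S0 S1-b->S3 S2-a->S4 S2-b->S2 S3-a->S5 S3-b->S3 S4-a->S0 S4-b->S6 S5-a->S1 S5-b->S7 S6-a->S5 S6-b->S8 S7-a->S4 S7-b->S9 S8-a->S9 S8-b->S8 S9-a->S8 S9-b->S9

Build one automaton per condition and run them in lockstep. The first has 2 states tracking the count of `a`s modulo 2; the second has 5 states tracking whether and how much of `babb` has been seen. A product state is a pair (one from each), accepting exactly when both do.
With 10 states:
        a   b  
>  S0   S1  S2 
   S1   S0  S3 
   S2   S4  S2 
   S3   S5  S3 
   S4   S0  S6 
   S5   S1  S7 
   S6   S5  S8 
   S7   S4  S9 
 * S8   S9  S8 
   S9   S8  S9 
(> = start, * = accepting)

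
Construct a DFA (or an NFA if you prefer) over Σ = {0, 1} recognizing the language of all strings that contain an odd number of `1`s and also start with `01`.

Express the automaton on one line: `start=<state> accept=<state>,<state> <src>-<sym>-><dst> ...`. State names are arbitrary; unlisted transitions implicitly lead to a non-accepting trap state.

Handle the two conditions separately and then intersect. The first has 2 states tracking the count of `1`s modulo 2; the second has 4 states tracking whether the input so far still matches the prefix `01`. A product state is a pair (one from each), accepting exactly when both do.
With 6 states:
        0   1  
>  S0   S1  S2 
   S1   S3  S4 
   S2   S2  S3 
   S3   S3  S2 
 * S4   S4  S5 
   S5   S5  S4 
(> = start, * = accepting)

start=S0 accept=S4 S0-0->S1 S0-1->S2 S1-0->S3 S1-1->S4 S2-0->S2 S2-1->S3 S3-0->S3 S3-1->S2 S4-0->S4 S4-1->S5 S5-0->S5 S5-1->S4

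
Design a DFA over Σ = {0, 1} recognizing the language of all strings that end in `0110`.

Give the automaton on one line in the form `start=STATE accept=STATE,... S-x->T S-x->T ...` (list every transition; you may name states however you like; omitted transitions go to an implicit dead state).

start=s0 accept=s4 s0-0->s1 s0-1->s0 s1-0->s1 s1-1->s2 s2-0->s1 s2-1->s3 s3-0->s4 s3-1->s0 s4-0->s1 s4-1->s2

Let each state record the length of the longest suffix of the input read so far that is also a prefix of `0110`. s1 means the last symbol is `0`; s2 means the last 2 symbols are `01`; s3 means the last 3 symbols are `011`; s4 means the last 4 symbols are `0110`. Accept only at s4, where the string currently ends in `0110`.
5 states suffice.
        0   1  
>  s0   s1  s0 
   s1   s1  s2 
   s2   s1  s3 
   s3   s4  s0 
 * s4   s1  s2 
(> = start, * = accepting)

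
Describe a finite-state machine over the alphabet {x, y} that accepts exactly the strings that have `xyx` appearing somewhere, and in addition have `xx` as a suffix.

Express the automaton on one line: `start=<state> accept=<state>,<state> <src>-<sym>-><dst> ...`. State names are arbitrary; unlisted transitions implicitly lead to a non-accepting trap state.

Run two small machines in parallel and take their product. One (4 states) tracks whether and how much of `xyx` has been seen; the other (3 states) tracks how much of the suffix `xx` has currently been matched. Each combined state is a pair, one component from each; accept when both components accept.
        x   y  
>  S0   S1  S0 
   S1   S2  S3 
   S2   S2  S3 
   S3   S4  S0 
   S4   S5  S6 
 * S5   S5  S6 
   S6   S4  S6 
(> = start, * = accepting)

start=S0 accept=S5 S0-x->S1 S0-y->S0 S1-x->S2 S1-y->S3 S2-x->S2 S2-y->S3 S3-x->S4 S3-y->S0 S4-x->S5 S4-y->S6 S5-x->S5 S5-y->S6 S6-x->S4 S6-y->S6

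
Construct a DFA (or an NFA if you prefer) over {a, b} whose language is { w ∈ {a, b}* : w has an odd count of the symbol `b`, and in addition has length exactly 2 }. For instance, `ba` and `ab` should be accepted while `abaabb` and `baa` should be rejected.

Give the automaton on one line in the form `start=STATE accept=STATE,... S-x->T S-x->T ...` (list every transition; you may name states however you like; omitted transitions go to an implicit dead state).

start=S0 accept=S4 S0-a->S1 S0-b->S2 S1-a->S3 S1-b->S4 S2-a->S4 S2-b->S3 S3-a->S5 S3-b->S6 S4-a->S6 S4-b->S5 S5-a->S5 S5-b->S6 S6-a->S6 S6-b->S5

Build one automaton per condition and run them in lockstep. The first has 2 states tracking the count of `b`s modulo 2; the second has 4 states tracking the input length, saturating at 3. A product state is a pair (one from each), accepting exactly when both do.
A 7-state machine:
        a   b  
>  S0   S1  S2 
   S1   S3  S4 
   S2   S4  S3 
   S3   S5  S6 
 * S4   S6  S5 
   S5   S5  S6 
   S6   S6  S5 
(> = start, * = accepting)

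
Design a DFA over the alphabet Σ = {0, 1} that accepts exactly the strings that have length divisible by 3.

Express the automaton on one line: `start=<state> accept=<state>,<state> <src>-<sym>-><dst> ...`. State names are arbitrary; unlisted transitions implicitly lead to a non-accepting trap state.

start=s0 accept=s0 s0-0->s1 s0-1->s1 s1-0->s2 s1-1->s2 s2-0->s0 s2-1->s0

Count input length modulo 3: every symbol advances one step around the cycle s0 → s1 → s2 → s0. Accept at s0.
3 states suffice.
        0   1  
>* s0   s1  s1 
   s1   s2  s2 
   s2   s0  s0 
(> = start, * = accepting)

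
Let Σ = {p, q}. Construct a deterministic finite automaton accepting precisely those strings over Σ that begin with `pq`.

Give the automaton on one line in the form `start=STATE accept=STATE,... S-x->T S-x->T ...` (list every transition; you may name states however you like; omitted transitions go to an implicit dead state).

start=S0 accept=S2 S0-p->S1 S0-q->S3 S1-p->S3 S1-q->S2 S2-p->S2 S2-q->S2 S3-p->S3 S3-q->S3

Check the first 2 symbols one by one: S0 through S1 record how many have matched `pq` so far; any wrong symbol goes to the dead state S3. After all 2 match we enter the accepting sink S2.
4 states suffice.
        p   q  
>  S0   S1  S3 
   S1   S3  S2 
 * S2   S2  S2 
   S3   S3  S3 
(> = start, * = accepting)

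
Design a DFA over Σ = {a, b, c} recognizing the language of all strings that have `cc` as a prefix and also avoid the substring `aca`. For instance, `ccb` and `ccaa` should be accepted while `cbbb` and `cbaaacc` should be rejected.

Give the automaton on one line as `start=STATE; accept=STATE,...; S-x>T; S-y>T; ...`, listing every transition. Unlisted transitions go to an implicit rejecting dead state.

Run two small machines in parallel and take their product. One (4 states) tracks whether the input so far still matches the prefix `cc`; the other (4 states) tracks partial matches of the forbidden pattern `aca`. Each combined state is a pair, one component from each; accept when both components accept. Minimizing collapses redundant product states.
With 6 states:
        a   b   c  
>  q0   q1  q1  q2 
   q1   q1  q1  q1 
   q2   q1  q1  q3 
 * q3   q4  q3  q3 
 * q4   q4  q3  q5 
 * q5   q1  q3  q3 
(> = start, * = accepting)

start=q0; accept=q3,q4,q5; q0-a>q1; q0-b>q1; q0-c>q2; q1-a>q1; q1-b>q1; q1-c>q1; q2-a>q1; q2-b>q1; q2-c>q3; q3-a>q4; q3-b>q3; q3-c>q3; q4-a>q4; q4-b>q3; q4-c>q5; q5-a>q1; q5-b>q3; q5-c>q3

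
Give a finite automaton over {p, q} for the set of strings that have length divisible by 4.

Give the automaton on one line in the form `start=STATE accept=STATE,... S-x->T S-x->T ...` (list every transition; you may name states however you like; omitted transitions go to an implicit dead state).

Only the length mod 4 matters, so use a 4-cycle: from any state, every input symbol moves to the next state, wrapping S3 back to S0. Mark S0 accepting.
With 4 states:
        p   q  
>* S0   S1  S1 
   S1   S2  S2 
   S2   S3  S3 
   S3   S0  S0 
(> = start, * = accepting)

start=S0 accept=S0 S0-p->S1 S0-q->S1 S1-p->S2 S1-q->S2 S2-p->S3 S2-q->S3 S3-p->S0 S3-q->S0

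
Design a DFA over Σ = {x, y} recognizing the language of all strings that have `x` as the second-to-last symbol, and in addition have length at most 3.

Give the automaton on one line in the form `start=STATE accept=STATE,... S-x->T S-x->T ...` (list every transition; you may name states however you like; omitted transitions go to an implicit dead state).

start=S0 accept=S3,S4,S7,S8 S0-x->S1 S0-y->S2 S1-x->S3 S1-y->S4 S2-x->S5 S2-y->S6 S3-x->S7 S3-y->S8 S4-x->S9 S4-y->S10 S5-x->S7 S5-y->S8 S6-x->S9 S6-y->S10 S7-x->S11 S7-y->S12 S8-x->S13 S8-y->S14 S9-x->S11 S9-y->S12 S10-x->S13 S10-y->S14 S11-x->S11 S11-y->S12 S12-x->S13 S12-y->S14 S13-x->S11 S13-y->S12 S14-x->S13 S14-y->S14

Handle the two conditions separately and then intersect. The first has 7 states tracking the last 2 symbols read; the second has 5 states tracking the input length, saturating at 4. A product state is a pair (one from each), accepting exactly when both do.
A 15-state machine:
          x    y  
>  S0     S1   S2 
   S1     S3   S4 
   S2     S5   S6 
 * S3     S7   S8 
 * S4     S9  S10 
   S5     S7   S8 
   S6     S9  S10 
 * S7    S11  S12 
 * S8    S13  S14 
   S9    S11  S12 
   S10   S13  S14 
   S11   S11  S12 
   S12   S13  S14 
   S13   S11  S12 
   S14   S13  S14 
(> = start, * = accepting)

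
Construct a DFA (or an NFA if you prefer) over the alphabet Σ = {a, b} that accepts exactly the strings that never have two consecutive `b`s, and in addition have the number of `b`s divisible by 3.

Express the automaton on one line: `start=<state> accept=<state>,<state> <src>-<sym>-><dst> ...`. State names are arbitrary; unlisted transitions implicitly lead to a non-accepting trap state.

Run two small machines in parallel and take their product. One (3 states) tracks partial matches of the forbidden pattern `bb`; the other (3 states) tracks the count of `b`s modulo 3. Each combined state is a pair, one component from each; accept when both components accept. After merging equivalent states the machine shrinks.
        a   b  
>* q0   q0  q1 
   q1   q2  q3 
   q2   q2  q4 
   q3   q3  q3 
   q4   q5  q3 
   q5   q5  q6 
 * q6   q0  q3 
(> = start, * = accepting)

start=q0 accept=q0,q6 q0-a->q0 q0-b->q1 q1-a->q2 q1-b->q3 q2-a->q2 q2-b->q4 q3-a->q3 q3-b->q3 q4-a->q5 q4-b->q3 q5-a->q5 q5-b->q6 q6-a->q0 q6-b->q3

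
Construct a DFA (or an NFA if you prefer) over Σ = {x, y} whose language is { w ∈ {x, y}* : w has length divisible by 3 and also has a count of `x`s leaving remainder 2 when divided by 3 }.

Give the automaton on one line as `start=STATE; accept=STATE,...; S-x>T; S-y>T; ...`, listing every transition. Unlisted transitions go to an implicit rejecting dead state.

Run two small machines in parallel and take their product. The first has 3 states tracking the input length modulo 3; the second has 3 states tracking the count of `x`s modulo 3. A product state is a pair (one from each), accepting exactly when both do.
        x   y  
>  q0   q1  q2 
   q1   q3  q4 
   q2   q4  q5 
   q3   q0  q6 
   q4   q6  q7 
   q5   q7  q0 
 * q6   q2  q8 
   q7   q8  q1 
   q8   q5  q3 
(> = start, * = accepting)

start=q0; accept=q6; q0-x>q1; q0-y>q2; q1-x>q3; q1-y>q4; q2-x>q4; q2-y>q5; q3-x>q0; q3-y>q6; q4-x>q6; q4-y>q7; q5-x>q7; q5-y>q0; q6-x>q2; q6-y>q8; q7-x>q8; q7-y>q1; q8-x>q5; q8-y>q3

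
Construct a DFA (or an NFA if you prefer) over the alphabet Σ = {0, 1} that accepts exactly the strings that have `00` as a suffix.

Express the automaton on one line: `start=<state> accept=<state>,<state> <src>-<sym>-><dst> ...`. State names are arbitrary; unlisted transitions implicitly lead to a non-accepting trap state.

Let each state record the length of the longest suffix of the input read so far that is also a prefix of `00`. S1 means the last symbol is `0`; S2 means the last 2 symbols are `00`. Accept only at S2, where the string currently ends in `00`.
3 states suffice.
        0   1  
>  S0   S1  S0 
   S1   S2  S0 
 * S2   S2  S0 
(> = start, * = accepting)

start=S0 accept=S2 S0-0->S1 S0-1->S0 S1-0->S2 S1-1->S0 S2-0->S2 S2-1->S0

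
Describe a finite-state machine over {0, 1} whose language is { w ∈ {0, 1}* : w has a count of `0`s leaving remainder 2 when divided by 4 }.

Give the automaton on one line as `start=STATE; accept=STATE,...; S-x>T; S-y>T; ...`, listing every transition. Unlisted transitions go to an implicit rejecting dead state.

start=q0; accept=q2; q0-0>q1; q0-1>q0; q1-0>q2; q1-1>q1; q2-0>q3; q2-1>q2; q3-0>q0; q3-1>q3

Keep the running count of `0`s modulo 4: each `0` advances along the cycle q0 → q1 → q2 → q3 → q0 while other symbols loop. Accept at q2.
        0   1  
>  q0   q1  q0 
   q1   q2  q1 
 * q2   q3  q2 
   q3   q0  q3 
(> = start, * = accepting)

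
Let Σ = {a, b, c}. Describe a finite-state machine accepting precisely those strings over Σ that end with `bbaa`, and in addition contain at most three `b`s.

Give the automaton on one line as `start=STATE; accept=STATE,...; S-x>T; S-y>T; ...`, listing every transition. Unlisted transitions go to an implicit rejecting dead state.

Build one automaton per condition and run them in lockstep. One (5 states) tracks how much of the suffix `bbaa` has currently been matched; the other (5 states) tracks the count of `b`s, saturating at 4. Each combined state is a pair, one component from each; accept when both components accept.
An 18-state machine:
          a    b    c  
>  q0     q0   q1   q0 
   q1     q2   q3   q2 
   q2     q2   q4   q2 
   q3     q5   q6   q7 
   q4     q7   q6   q7 
   q5     q8   q9   q7 
   q6    q10  q11  q12 
   q7     q7   q9   q7 
 * q8     q7   q9   q7 
   q9    q12  q11  q12 
   q10   q13  q14  q12 
   q11   q15  q11  q16 
   q12   q12  q14  q12 
 * q13   q12  q14  q12 
   q14   q16  q11  q16 
   q15   q17  q14  q16 
   q16   q16  q14  q16 
   q17   q16  q14  q16 
(> = start, * = accepting)

start=q0; accept=q8,q13; q0-a>q0; q0-b>q1; q0-c>q0; q1-a>q2; q1-b>q3; q1-c>q2; q2-a>q2; q2-b>q4; q2-c>q2; q3-a>q5; q3-b>q6; q3-c>q7; q4-a>q7; q4-b>q6; q4-c>q7; q5-a>q8; q5-b>q9; q5-c>q7; q6-a>q10; q6-b>q11; q6-c>q12; q7-a>q7; q7-b>q9; q7-c>q7; q8-a>q7; q8-b>q9; q8-c>q7; q9-a>q12; q9-b>q11; q9-c>q12; q10-a>q13; q10-b>q14; q10-c>q12; q11-a>q15; q11-b>q11; q11-c>q16; q12-a>q12; q12-b>q14; q12-c>q12; q13-a>q12; q13-b>q14; q13-c>q12; q14-a>q16; q14-b>q11; q14-c>q16; q15-a>q17; q15-b>q14; q15-c>q16; q16-a>q16; q16-b>q14; q16-c>q16; q17-a>q16; q17-b>q14; q17-c>q16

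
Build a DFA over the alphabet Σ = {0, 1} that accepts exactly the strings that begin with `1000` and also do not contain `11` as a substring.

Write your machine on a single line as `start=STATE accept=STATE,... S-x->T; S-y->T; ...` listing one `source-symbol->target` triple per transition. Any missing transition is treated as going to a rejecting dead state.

start=s0; accept=s7,s8; s0-0->s1; s0-1->s2; s1-0->s1; s1-1->s3; s2-0->s4; s2-1->s5; s3-0->s1; s3-1->s5; s4-0->s6; s4-1->s3; s5-0->s5; s5-1->s5; s6-0->s7; s6-1->s3; s7-0->s7; s7-1->s8; s8-0->s7; s8-1->s9; s9-0->s9; s9-1->s9

Build one automaton per condition and run them in lockstep. The first has 6 states tracking whether the input so far still matches the prefix `1000`; the second has 3 states tracking partial matches of the forbidden pattern `11`. A product state is a pair (one from each), accepting exactly when both do.
With 10 states:
        0   1  
>  s0   s1  s2 
   s1   s1  s3 
   s2   s4  s5 
   s3   s1  s5 
   s4   s6  s3 
   s5   s5  s5 
   s6   s7  s3 
 * s7   s7  s8 
 * s8   s7  s9 
   s9   s9  s9 
(> = start, * = accepting)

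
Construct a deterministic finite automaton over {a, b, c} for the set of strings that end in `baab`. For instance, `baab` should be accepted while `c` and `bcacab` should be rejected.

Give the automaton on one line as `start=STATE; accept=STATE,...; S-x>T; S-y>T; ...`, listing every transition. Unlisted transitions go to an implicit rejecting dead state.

Let each state record the length of the longest suffix of the input read so far that is also a prefix of `baab`. s1 means the last symbol is `b`; s2 means the last 2 symbols are `ba`; s3 means the last 3 symbols are `baa`; s4 means the last 4 symbols are `baab`. Accept only at s4, where the string currently ends in `baab`.
5 states suffice.
        a   b   c  
>  s0   s0  s1  s0 
   s1   s2  s1  s0 
   s2   s3  s1  s0 
   s3   s0  s4  s0 
 * s4   s2  s1  s0 
(> = start, * = accepting)

start=s0; accept=s4; s0-a>s0; s0-b>s1; s0-c>s0; s1-a>s2; s1-b>s1; s1-c>s0; s2-a>s3; s2-b>s1; s2-c>s0; s3-a>s0; s3-b>s4; s3-c>s0; s4-a>s2; s4-b>s1; s4-c>s0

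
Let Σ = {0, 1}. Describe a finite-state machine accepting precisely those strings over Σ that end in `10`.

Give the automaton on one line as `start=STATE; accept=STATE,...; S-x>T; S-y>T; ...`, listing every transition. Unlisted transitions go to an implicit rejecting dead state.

Remember how much of `10` the current input suffix matches. State A means no match yet; B means the last symbol is `1`; C means the last 2 symbols are `10`. Only C accepts. On a mismatch, fall back to the longest proper suffix that is still a prefix of `10`.
3 states suffice.
       0  1 
>  A   A  B 
   B   C  B 
 * C   A  B 
(> = start, * = accepting)

start=A; accept=C; A-0>A; A-1>B; B-0>C; B-1>B; C-0>A; C-1>B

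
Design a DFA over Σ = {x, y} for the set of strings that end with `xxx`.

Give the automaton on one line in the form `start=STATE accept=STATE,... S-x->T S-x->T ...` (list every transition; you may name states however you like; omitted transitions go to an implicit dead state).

Remember how much of `xxx` the current input suffix matches. State s0 means no match yet; s1 means the last symbol is `x`; s2 means the last 2 symbols are `xx`; s3 means the last 3 symbols are `xxx`. Only s3 accepts. On a mismatch, fall back to the longest proper suffix that is still a prefix of `xxx`.
4 states suffice.
        x   y  
>  s0   s1  s0 
   s1   s2  s0 
   s2   s3  s0 
 * s3   s3  s0 
(> = start, * = accepting)

start=s0 accept=s3 s0-x->s1 s0-y->s0 s1-x->s2 s1-y->s0 s2-x->s3 s2-y->s0 s3-x->s3 s3-y->s0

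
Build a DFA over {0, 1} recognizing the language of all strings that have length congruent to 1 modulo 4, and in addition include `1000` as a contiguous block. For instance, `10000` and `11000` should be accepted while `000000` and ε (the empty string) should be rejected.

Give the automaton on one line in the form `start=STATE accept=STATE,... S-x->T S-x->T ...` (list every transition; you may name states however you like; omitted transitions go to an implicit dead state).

Run two small machines in parallel and take their product. One (4 states) tracks the input length modulo 4; the other (5 states) tracks whether and how much of `1000` has been seen. Each combined state is a pair, one component from each; accept when both components accept.
20 states suffice.
          0    1  
>  s0     s1   s2 
   s1     s3   s4 
   s2     s5   s4 
   s3     s6   s7 
   s4     s8   s7 
   s5     s9   s7 
   s6     s0  s10 
   s7    s11  s10 
   s8    s12  s10 
   s9    s13  s10 
   s10   s14   s2 
   s11   s15   s2 
   s12   s16   s2 
   s13   s16  s16 
   s14   s17   s4 
   s15   s18   s4 
 * s16   s18  s18 
   s17   s19   s7 
   s18   s19  s19 
   s19   s13  s13 
(> = start, * = accepting)

start=s0 accept=s16 s0-0->s1 s0-1->s2 s1-0->s3 s1-1->s4 s2-0->s5 s2-1->s4 s3-0->s6 s3-1->s7 s4-0->s8 s4-1->s7 s5-0->s9 s5-1->s7 s6-0->s0 s6-1->s10 s7-0->s11 s7-1->s10 s8-0->s12 s8-1->s10 s9-0->s13 s9-1->s10 s10-0->s14 s10-1->s2 s11-0->s15 s11-1->s2 s12-0->s16 s12-1->s2 s13-0->s16 s13-1->s16 s14-0->s17 s14-1->s4 s15-0->s18 s15-1->s4 s16-0->s18 s16-1->s18 s17-0->s19 s17-1->s7 s18-0->s19 s18-1->s19 s19-0->s13 s19-1->s13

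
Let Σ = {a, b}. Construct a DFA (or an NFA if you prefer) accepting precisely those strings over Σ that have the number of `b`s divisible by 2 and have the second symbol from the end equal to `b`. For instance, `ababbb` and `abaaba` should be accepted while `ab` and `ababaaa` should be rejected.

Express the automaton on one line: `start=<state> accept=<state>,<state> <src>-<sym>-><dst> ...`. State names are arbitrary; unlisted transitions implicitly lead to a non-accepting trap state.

start=q0 accept=q3,q5 q0-a->q0 q0-b->q1 q1-a->q2 q1-b->q3 q2-a->q2 q2-b->q4 q3-a->q5 q3-b->q1 q4-a->q5 q4-b->q1 q5-a->q0 q5-b->q1

Build one automaton per condition and run them in lockstep. One (2 states) tracks the count of `b`s modulo 2; the other (7 states) tracks the last 2 symbols read. Each combined state is a pair, one component from each; accept when both components accept. After merging equivalent states the machine shrinks.
        a   b  
>  q0   q0  q1 
   q1   q2  q3 
   q2   q2  q4 
 * q3   q5  q1 
   q4   q5  q1 
 * q5   q0  q1 
(> = start, * = accepting)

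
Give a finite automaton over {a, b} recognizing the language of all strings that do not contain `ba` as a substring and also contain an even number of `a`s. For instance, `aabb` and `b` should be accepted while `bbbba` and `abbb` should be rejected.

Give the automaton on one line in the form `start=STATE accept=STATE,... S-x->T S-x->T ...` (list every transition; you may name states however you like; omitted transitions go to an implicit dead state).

start=s0 accept=s0,s2 s0-a->s1 s0-b->s2 s1-a->s0 s1-b->s3 s2-a->s3 s2-b->s2 s3-a->s3 s3-b->s3

Run two small machines in parallel and take their product. One (3 states) tracks partial matches of the forbidden pattern `ba`; the other (2 states) tracks the count of `a`s modulo 2. Each combined state is a pair, one component from each; accept when both components accept. Equivalent product states are then merged.
4 states suffice.
        a   b  
>* s0   s1  s2 
   s1   s0  s3 
 * s2   s3  s2 
   s3   s3  s3 
(> = start, * = accepting)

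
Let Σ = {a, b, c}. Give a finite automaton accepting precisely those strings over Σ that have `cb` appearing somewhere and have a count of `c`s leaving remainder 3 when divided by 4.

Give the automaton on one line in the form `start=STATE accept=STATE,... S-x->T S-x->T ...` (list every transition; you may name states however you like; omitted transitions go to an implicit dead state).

Build one automaton per condition and run them in lockstep. One (3 states) tracks whether and how much of `cb` has been seen; the other (4 states) tracks the count of `c`s modulo 4. Each combined state is a pair, one component from each; accept when both components accept.
With 12 states:
          a    b    c  
>  s0     s0   s0   s1 
   s1     s2   s3   s4 
   s2     s2   s2   s4 
   s3     s3   s3   s5 
   s4     s6   s5   s7 
   s5     s5   s5   s8 
   s6     s6   s6   s7 
   s7     s9   s8  s10 
 * s8     s8   s8  s11 
   s9     s9   s9  s10 
   s10    s0  s11   s1 
   s11   s11  s11   s3 
(> = start, * = accepting)

start=s0 accept=s8 s0-a->s0 s0-b->s0 s0-c->s1 s1-a->s2 s1-b->s3 s1-c->s4 s2-a->s2 s2-b->s2 s2-c->s4 s3-a->s3 s3-b->s3 s3-c->s5 s4-a->s6 s4-b->s5 s4-c->s7 s5-a->s5 s5-b->s5 s5-c->s8 s6-a->s6 s6-b->s6 s6-c->s7 s7-a->s9 s7-b->s8 s7-c->s10 s8-a->s8 s8-b->s8 s8-c->s11 s9-a->s9 s9-b->s9 s9-c->s10 s10-a->s0 s10-b->s11 s10-c->s1 s11-a->s11 s11-b->s11 s11-c->s3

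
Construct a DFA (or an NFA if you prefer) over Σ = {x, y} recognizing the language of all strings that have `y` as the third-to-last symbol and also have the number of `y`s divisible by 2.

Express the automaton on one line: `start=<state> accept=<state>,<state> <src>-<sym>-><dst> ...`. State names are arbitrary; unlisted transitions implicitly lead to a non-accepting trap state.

start=A accept=M,N,T,W A-x->B A-y->C B-x->D B-y->E C-x->F C-y->G D-x->H D-y->I E-x->J E-y->K F-x->L F-y->M G-x->N G-y->O H-x->H H-y->I I-x->J I-y->K J-x->L J-y->M K-x->N K-y->O L-x->P L-y->Q M-x->R M-y->S N-x->T N-y->U O-x->V O-y->W P-x->P P-y->Q Q-x->R Q-y->S R-x->T R-y->U S-x->V S-y->W T-x->H T-y->I U-x->J U-y->K V-x->L V-y->M W-x->N W-y->O

Build one automaton per condition and run them in lockstep. One (15 states) tracks the last 3 symbols read; the other (2 states) tracks the count of `y`s modulo 2. Each combined state is a pair, one component from each; accept when both components accept.
With 23 states:
       x  y 
>  A   B  C 
   B   D  E 
   C   F  G 
   D   H  I 
   E   J  K 
   F   L  M 
   G   N  O 
   H   H  I 
   I   J  K 
   J   L  M 
   K   N  O 
   L   P  Q 
 * M   R  S 
 * N   T  U 
   O   V  W 
   P   P  Q 
   Q   R  S 
   R   T  U 
   S   V  W 
 * T   H  I 
   U   J  K 
   V   L  M 
 * W   N  O 
(> = start, * = accepting)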